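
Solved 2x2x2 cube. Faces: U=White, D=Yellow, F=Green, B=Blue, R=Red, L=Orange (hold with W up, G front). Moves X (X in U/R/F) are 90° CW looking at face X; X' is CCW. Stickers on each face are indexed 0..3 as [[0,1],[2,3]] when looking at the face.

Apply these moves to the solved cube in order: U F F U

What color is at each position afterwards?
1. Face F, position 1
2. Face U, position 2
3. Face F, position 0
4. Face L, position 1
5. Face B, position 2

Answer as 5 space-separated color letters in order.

After move 1 (U): U=WWWW F=RRGG R=BBRR B=OOBB L=GGOO
After move 2 (F): F=GRGR U=WWOG R=WBWR D=RBYY L=GYOY
After move 3 (F): F=GGRR U=WWYY R=OBGR D=WWYY L=GROB
After move 4 (U): U=YWYW F=OBRR R=OOGR B=GRBB L=GGOB
Query 1: F[1] = B
Query 2: U[2] = Y
Query 3: F[0] = O
Query 4: L[1] = G
Query 5: B[2] = B

Answer: B Y O G B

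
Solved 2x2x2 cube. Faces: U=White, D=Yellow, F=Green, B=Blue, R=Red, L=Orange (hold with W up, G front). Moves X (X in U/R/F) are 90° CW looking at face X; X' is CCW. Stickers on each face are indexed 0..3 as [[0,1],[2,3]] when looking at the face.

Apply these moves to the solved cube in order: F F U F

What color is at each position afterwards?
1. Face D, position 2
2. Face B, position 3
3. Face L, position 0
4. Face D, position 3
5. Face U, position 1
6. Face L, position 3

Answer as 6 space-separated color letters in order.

Answer: Y B G Y W W

Derivation:
After move 1 (F): F=GGGG U=WWOO R=WRWR D=RRYY L=OYOY
After move 2 (F): F=GGGG U=WWYY R=OROR D=WWYY L=OROR
After move 3 (U): U=YWYW F=ORGG R=BBOR B=ORBB L=GGOR
After move 4 (F): F=GOGR U=YWRG R=YBWR D=OBYY L=GWOW
Query 1: D[2] = Y
Query 2: B[3] = B
Query 3: L[0] = G
Query 4: D[3] = Y
Query 5: U[1] = W
Query 6: L[3] = W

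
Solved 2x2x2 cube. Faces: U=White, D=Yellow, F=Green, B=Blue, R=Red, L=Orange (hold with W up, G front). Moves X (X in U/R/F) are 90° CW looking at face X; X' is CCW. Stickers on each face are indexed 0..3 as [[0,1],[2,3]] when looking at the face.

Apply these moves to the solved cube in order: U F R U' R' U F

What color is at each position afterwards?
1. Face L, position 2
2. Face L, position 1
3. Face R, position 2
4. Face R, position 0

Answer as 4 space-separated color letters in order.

Answer: O R W W

Derivation:
After move 1 (U): U=WWWW F=RRGG R=BBRR B=OOBB L=GGOO
After move 2 (F): F=GRGR U=WWOG R=WBWR D=RBYY L=GYOY
After move 3 (R): R=WWRB U=WROR F=GBGY D=RBYO B=GOWB
After move 4 (U'): U=RRWO F=GYGY R=GBRB B=WWWB L=GOOY
After move 5 (R'): R=BBGR U=RWWW F=GRGO D=RYYY B=OWBB
After move 6 (U): U=WRWW F=BBGO R=OWGR B=GOBB L=GROY
After move 7 (F): F=GBOB U=WRYR R=WWWR D=GOYY L=GROY
Query 1: L[2] = O
Query 2: L[1] = R
Query 3: R[2] = W
Query 4: R[0] = W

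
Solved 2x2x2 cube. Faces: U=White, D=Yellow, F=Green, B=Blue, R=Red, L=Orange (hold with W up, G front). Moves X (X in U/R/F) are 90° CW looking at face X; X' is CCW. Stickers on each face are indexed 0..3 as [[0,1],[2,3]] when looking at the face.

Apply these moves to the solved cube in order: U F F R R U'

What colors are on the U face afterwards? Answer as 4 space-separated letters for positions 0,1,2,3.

Answer: W Y W Y

Derivation:
After move 1 (U): U=WWWW F=RRGG R=BBRR B=OOBB L=GGOO
After move 2 (F): F=GRGR U=WWOG R=WBWR D=RBYY L=GYOY
After move 3 (F): F=GGRR U=WWYY R=OBGR D=WWYY L=GROB
After move 4 (R): R=GORB U=WGYR F=GWRY D=WBYO B=YOWB
After move 5 (R): R=RGBO U=WWYY F=GBRO D=WWYY B=ROGB
After move 6 (U'): U=WYWY F=GRRO R=GBBO B=RGGB L=ROOB
Query: U face = WYWY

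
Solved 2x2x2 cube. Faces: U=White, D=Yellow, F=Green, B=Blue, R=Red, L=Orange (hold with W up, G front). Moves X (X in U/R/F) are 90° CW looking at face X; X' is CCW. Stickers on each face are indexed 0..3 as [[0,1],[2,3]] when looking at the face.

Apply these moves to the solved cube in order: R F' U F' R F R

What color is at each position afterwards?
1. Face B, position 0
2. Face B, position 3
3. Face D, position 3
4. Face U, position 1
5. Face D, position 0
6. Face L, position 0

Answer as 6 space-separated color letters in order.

After move 1 (R): R=RRRR U=WGWG F=GYGY D=YBYB B=WBWB
After move 2 (F'): F=YYGG U=WGRR R=BRYR D=OOYB L=OGOW
After move 3 (U): U=RWRG F=BRGG R=WBYR B=OGWB L=YYOW
After move 4 (F'): F=RGBG U=RWWY R=OBOR D=YWYB L=YGOR
After move 5 (R): R=OORB U=RGWG F=RWBB D=YWYO B=YGWB
After move 6 (F): F=BRBW U=RGRG R=WOGB D=ROYO L=YYOW
After move 7 (R): R=GWBO U=RRRW F=BOBO D=RWYY B=GGGB
Query 1: B[0] = G
Query 2: B[3] = B
Query 3: D[3] = Y
Query 4: U[1] = R
Query 5: D[0] = R
Query 6: L[0] = Y

Answer: G B Y R R Y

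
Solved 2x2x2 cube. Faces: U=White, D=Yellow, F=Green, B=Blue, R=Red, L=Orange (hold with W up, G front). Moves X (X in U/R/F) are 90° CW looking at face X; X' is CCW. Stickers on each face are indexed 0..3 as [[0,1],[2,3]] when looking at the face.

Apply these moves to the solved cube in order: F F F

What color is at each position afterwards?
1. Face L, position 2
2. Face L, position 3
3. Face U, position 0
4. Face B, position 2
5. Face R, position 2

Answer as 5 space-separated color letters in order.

After move 1 (F): F=GGGG U=WWOO R=WRWR D=RRYY L=OYOY
After move 2 (F): F=GGGG U=WWYY R=OROR D=WWYY L=OROR
After move 3 (F): F=GGGG U=WWRR R=YRYR D=OOYY L=OWOW
Query 1: L[2] = O
Query 2: L[3] = W
Query 3: U[0] = W
Query 4: B[2] = B
Query 5: R[2] = Y

Answer: O W W B Y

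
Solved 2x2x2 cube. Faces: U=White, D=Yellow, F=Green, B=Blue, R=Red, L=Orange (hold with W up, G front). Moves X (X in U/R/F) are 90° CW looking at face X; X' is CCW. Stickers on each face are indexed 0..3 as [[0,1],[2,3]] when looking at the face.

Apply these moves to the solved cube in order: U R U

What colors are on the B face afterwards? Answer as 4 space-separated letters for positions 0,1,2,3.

Answer: G G W B

Derivation:
After move 1 (U): U=WWWW F=RRGG R=BBRR B=OOBB L=GGOO
After move 2 (R): R=RBRB U=WRWG F=RYGY D=YBYO B=WOWB
After move 3 (U): U=WWGR F=RBGY R=WORB B=GGWB L=RYOO
Query: B face = GGWB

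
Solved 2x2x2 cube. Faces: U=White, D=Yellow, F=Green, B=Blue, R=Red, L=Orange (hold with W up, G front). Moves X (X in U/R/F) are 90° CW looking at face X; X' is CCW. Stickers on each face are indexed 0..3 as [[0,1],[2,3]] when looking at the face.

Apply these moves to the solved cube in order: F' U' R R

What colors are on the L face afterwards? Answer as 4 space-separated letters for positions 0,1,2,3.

After move 1 (F'): F=GGGG U=WWRR R=YRYR D=OOYY L=OWOW
After move 2 (U'): U=WRWR F=OWGG R=GGYR B=YRBB L=BBOW
After move 3 (R): R=YGRG U=WWWG F=OOGY D=OBYY B=RRRB
After move 4 (R): R=RYGG U=WOWY F=OBGY D=ORYR B=GRWB
Query: L face = BBOW

Answer: B B O W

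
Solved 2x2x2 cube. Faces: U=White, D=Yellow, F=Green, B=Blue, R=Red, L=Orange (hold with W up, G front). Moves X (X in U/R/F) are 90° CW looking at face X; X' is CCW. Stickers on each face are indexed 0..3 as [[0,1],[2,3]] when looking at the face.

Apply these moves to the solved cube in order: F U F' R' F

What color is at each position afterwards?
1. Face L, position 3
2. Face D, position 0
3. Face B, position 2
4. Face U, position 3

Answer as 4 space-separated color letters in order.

After move 1 (F): F=GGGG U=WWOO R=WRWR D=RRYY L=OYOY
After move 2 (U): U=OWOW F=WRGG R=BBWR B=OYBB L=GGOY
After move 3 (F'): F=RGWG U=OWBW R=RBRR D=GYYY L=GWOO
After move 4 (R'): R=BRRR U=OBBO F=RWWW D=GGYG B=YYYB
After move 5 (F): F=WRWW U=OBOW R=BROR D=RBYG L=GGOG
Query 1: L[3] = G
Query 2: D[0] = R
Query 3: B[2] = Y
Query 4: U[3] = W

Answer: G R Y W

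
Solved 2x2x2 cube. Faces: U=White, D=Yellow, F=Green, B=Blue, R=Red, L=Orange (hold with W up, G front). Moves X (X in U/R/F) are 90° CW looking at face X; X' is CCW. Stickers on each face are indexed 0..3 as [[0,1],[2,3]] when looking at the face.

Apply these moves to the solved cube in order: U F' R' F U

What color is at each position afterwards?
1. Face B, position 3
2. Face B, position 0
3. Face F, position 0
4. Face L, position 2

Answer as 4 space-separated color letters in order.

Answer: B G B O

Derivation:
After move 1 (U): U=WWWW F=RRGG R=BBRR B=OOBB L=GGOO
After move 2 (F'): F=RGRG U=WWBR R=YBYR D=GOYY L=GWOW
After move 3 (R'): R=BRYY U=WBBO F=RWRR D=GGYG B=YOOB
After move 4 (F): F=RRRW U=WBWW R=BROY D=YBYG L=GGOG
After move 5 (U): U=WWWB F=BRRW R=YOOY B=GGOB L=RROG
Query 1: B[3] = B
Query 2: B[0] = G
Query 3: F[0] = B
Query 4: L[2] = O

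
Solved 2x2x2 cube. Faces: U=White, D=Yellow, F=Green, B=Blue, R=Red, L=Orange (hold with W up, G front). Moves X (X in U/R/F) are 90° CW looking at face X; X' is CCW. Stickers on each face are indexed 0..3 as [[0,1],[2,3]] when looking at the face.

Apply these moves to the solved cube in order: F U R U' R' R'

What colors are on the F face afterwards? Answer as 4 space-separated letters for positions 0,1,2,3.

Answer: G W G W

Derivation:
After move 1 (F): F=GGGG U=WWOO R=WRWR D=RRYY L=OYOY
After move 2 (U): U=OWOW F=WRGG R=BBWR B=OYBB L=GGOY
After move 3 (R): R=WBRB U=OROG F=WRGY D=RBYO B=WYWB
After move 4 (U'): U=RGOO F=GGGY R=WRRB B=WBWB L=WYOY
After move 5 (R'): R=RBWR U=RWOW F=GGGO D=RGYY B=OBBB
After move 6 (R'): R=BRRW U=RBOO F=GWGW D=RGYO B=YBGB
Query: F face = GWGW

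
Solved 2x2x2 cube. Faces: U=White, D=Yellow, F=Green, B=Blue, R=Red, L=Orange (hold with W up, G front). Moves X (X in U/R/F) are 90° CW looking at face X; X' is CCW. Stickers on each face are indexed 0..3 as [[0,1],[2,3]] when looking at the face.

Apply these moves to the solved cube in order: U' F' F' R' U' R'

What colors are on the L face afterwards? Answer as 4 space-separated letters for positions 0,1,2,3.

After move 1 (U'): U=WWWW F=OOGG R=GGRR B=RRBB L=BBOO
After move 2 (F'): F=OGOG U=WWGR R=YGYR D=BOYY L=BWOW
After move 3 (F'): F=GGOO U=WWYY R=OGBR D=WWYY L=BROG
After move 4 (R'): R=GROB U=WBYR F=GWOY D=WGYO B=YRWB
After move 5 (U'): U=BRWY F=BROY R=GWOB B=GRWB L=YROG
After move 6 (R'): R=WBGO U=BWWG F=BROY D=WRYY B=ORGB
Query: L face = YROG

Answer: Y R O G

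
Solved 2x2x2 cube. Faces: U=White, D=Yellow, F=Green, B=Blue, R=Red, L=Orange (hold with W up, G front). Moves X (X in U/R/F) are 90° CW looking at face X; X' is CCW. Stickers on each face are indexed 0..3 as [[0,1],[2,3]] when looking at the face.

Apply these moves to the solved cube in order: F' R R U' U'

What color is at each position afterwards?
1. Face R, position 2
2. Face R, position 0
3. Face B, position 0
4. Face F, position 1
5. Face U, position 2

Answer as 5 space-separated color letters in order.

After move 1 (F'): F=GGGG U=WWRR R=YRYR D=OOYY L=OWOW
After move 2 (R): R=YYRR U=WGRG F=GOGY D=OBYB B=RBWB
After move 3 (R): R=RYRY U=WORY F=GBGB D=OWYR B=GBGB
After move 4 (U'): U=OYWR F=OWGB R=GBRY B=RYGB L=GBOW
After move 5 (U'): U=YROW F=GBGB R=OWRY B=GBGB L=RYOW
Query 1: R[2] = R
Query 2: R[0] = O
Query 3: B[0] = G
Query 4: F[1] = B
Query 5: U[2] = O

Answer: R O G B O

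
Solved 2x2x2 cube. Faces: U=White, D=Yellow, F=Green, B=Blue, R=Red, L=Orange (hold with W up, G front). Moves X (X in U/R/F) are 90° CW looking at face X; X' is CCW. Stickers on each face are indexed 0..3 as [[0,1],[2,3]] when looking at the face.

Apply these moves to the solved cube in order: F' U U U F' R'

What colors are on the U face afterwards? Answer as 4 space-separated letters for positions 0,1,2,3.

After move 1 (F'): F=GGGG U=WWRR R=YRYR D=OOYY L=OWOW
After move 2 (U): U=RWRW F=YRGG R=BBYR B=OWBB L=GGOW
After move 3 (U): U=RRWW F=BBGG R=OWYR B=GGBB L=YROW
After move 4 (U): U=WRWR F=OWGG R=GGYR B=YRBB L=BBOW
After move 5 (F'): F=WGOG U=WRGY R=OGOR D=BWYY L=BROW
After move 6 (R'): R=GROO U=WBGY F=WROY D=BGYG B=YRWB
Query: U face = WBGY

Answer: W B G Y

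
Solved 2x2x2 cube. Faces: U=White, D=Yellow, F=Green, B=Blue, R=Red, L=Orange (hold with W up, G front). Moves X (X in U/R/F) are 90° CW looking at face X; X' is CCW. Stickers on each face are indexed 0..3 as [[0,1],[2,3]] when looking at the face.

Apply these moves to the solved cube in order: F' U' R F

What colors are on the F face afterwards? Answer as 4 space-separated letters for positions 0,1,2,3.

Answer: G O Y O

Derivation:
After move 1 (F'): F=GGGG U=WWRR R=YRYR D=OOYY L=OWOW
After move 2 (U'): U=WRWR F=OWGG R=GGYR B=YRBB L=BBOW
After move 3 (R): R=YGRG U=WWWG F=OOGY D=OBYY B=RRRB
After move 4 (F): F=GOYO U=WWWB R=WGGG D=RYYY L=BOOB
Query: F face = GOYO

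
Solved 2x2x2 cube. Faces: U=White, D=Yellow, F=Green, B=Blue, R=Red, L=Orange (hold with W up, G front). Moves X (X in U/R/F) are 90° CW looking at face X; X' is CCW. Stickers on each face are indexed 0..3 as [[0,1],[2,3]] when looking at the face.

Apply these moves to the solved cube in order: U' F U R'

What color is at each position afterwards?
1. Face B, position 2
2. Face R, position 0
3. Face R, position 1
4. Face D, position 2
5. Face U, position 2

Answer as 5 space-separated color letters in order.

Answer: G R R Y B

Derivation:
After move 1 (U'): U=WWWW F=OOGG R=GGRR B=RRBB L=BBOO
After move 2 (F): F=GOGO U=WWOB R=WGWR D=RGYY L=BYOY
After move 3 (U): U=OWBW F=WGGO R=RRWR B=BYBB L=GOOY
After move 4 (R'): R=RRRW U=OBBB F=WWGW D=RGYO B=YYGB
Query 1: B[2] = G
Query 2: R[0] = R
Query 3: R[1] = R
Query 4: D[2] = Y
Query 5: U[2] = B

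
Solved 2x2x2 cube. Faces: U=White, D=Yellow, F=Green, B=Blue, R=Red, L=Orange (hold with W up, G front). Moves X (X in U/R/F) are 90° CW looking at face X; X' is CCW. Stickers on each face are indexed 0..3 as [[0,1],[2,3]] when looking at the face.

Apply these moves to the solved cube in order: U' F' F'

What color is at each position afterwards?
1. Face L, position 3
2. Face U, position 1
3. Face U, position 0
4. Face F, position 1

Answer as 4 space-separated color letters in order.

Answer: G W W G

Derivation:
After move 1 (U'): U=WWWW F=OOGG R=GGRR B=RRBB L=BBOO
After move 2 (F'): F=OGOG U=WWGR R=YGYR D=BOYY L=BWOW
After move 3 (F'): F=GGOO U=WWYY R=OGBR D=WWYY L=BROG
Query 1: L[3] = G
Query 2: U[1] = W
Query 3: U[0] = W
Query 4: F[1] = G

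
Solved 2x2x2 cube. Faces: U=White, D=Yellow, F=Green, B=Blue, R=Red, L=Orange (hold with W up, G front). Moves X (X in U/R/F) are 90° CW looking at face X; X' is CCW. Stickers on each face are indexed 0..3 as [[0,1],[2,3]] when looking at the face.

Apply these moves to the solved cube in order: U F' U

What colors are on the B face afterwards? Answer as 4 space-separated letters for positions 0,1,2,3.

Answer: G W B B

Derivation:
After move 1 (U): U=WWWW F=RRGG R=BBRR B=OOBB L=GGOO
After move 2 (F'): F=RGRG U=WWBR R=YBYR D=GOYY L=GWOW
After move 3 (U): U=BWRW F=YBRG R=OOYR B=GWBB L=RGOW
Query: B face = GWBB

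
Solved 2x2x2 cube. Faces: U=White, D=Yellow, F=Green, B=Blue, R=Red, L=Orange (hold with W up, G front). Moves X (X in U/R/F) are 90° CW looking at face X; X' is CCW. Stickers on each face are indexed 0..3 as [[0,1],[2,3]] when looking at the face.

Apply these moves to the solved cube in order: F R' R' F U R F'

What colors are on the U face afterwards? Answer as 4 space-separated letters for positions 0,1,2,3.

Answer: Y W Y W

Derivation:
After move 1 (F): F=GGGG U=WWOO R=WRWR D=RRYY L=OYOY
After move 2 (R'): R=RRWW U=WBOB F=GWGO D=RGYG B=YBRB
After move 3 (R'): R=RWRW U=WROY F=GBGB D=RWYO B=GBGB
After move 4 (F): F=GGBB U=WRYY R=OWYW D=RRYO L=OROW
After move 5 (U): U=YWYR F=OWBB R=GBYW B=ORGB L=GGOW
After move 6 (R): R=YGWB U=YWYB F=ORBO D=RGYO B=RRWB
After move 7 (F'): F=ROOB U=YWYW R=GGRB D=GWYO L=GBOY
Query: U face = YWYW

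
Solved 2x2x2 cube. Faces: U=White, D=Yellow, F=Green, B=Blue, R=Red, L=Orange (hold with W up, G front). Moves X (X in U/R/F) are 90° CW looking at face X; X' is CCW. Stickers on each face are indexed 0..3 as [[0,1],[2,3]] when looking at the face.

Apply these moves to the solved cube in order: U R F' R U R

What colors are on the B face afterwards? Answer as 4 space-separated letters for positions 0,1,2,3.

After move 1 (U): U=WWWW F=RRGG R=BBRR B=OOBB L=GGOO
After move 2 (R): R=RBRB U=WRWG F=RYGY D=YBYO B=WOWB
After move 3 (F'): F=YYRG U=WRRR R=BBYB D=GOYO L=GGOW
After move 4 (R): R=YBBB U=WYRG F=YORO D=GWYW B=RORB
After move 5 (U): U=RWGY F=YBRO R=ROBB B=GGRB L=YOOW
After move 6 (R): R=BRBO U=RBGO F=YWRW D=GRYG B=YGWB
Query: B face = YGWB

Answer: Y G W B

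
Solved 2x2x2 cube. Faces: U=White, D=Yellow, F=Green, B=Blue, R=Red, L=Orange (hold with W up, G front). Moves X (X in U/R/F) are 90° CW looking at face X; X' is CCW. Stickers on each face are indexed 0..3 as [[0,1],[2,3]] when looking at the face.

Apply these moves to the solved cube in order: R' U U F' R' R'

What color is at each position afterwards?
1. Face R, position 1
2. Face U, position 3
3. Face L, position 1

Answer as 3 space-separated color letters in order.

After move 1 (R'): R=RRRR U=WBWB F=GWGW D=YGYG B=YBYB
After move 2 (U): U=WWBB F=RRGW R=YBRR B=OOYB L=GWOO
After move 3 (U): U=BWBW F=YBGW R=OORR B=GWYB L=RROO
After move 4 (F'): F=BWYG U=BWOR R=GOYR D=ROYG L=RWOB
After move 5 (R'): R=ORGY U=BYOG F=BWYR D=RWYG B=GWOB
After move 6 (R'): R=RYOG U=BOOG F=BYYG D=RWYR B=GWWB
Query 1: R[1] = Y
Query 2: U[3] = G
Query 3: L[1] = W

Answer: Y G W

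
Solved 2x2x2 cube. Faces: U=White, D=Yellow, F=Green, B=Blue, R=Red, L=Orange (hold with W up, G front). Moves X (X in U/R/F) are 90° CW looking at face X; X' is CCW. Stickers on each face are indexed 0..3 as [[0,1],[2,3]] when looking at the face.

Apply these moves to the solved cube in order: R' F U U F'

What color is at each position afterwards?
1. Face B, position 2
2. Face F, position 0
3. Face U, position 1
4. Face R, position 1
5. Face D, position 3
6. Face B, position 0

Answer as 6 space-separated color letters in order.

After move 1 (R'): R=RRRR U=WBWB F=GWGW D=YGYG B=YBYB
After move 2 (F): F=GGWW U=WBOO R=WRBR D=RRYG L=OYOG
After move 3 (U): U=OWOB F=WRWW R=YBBR B=OYYB L=GGOG
After move 4 (U): U=OOBW F=YBWW R=OYBR B=GGYB L=WROG
After move 5 (F'): F=BWYW U=OOOB R=RYRR D=RGYG L=WWOB
Query 1: B[2] = Y
Query 2: F[0] = B
Query 3: U[1] = O
Query 4: R[1] = Y
Query 5: D[3] = G
Query 6: B[0] = G

Answer: Y B O Y G G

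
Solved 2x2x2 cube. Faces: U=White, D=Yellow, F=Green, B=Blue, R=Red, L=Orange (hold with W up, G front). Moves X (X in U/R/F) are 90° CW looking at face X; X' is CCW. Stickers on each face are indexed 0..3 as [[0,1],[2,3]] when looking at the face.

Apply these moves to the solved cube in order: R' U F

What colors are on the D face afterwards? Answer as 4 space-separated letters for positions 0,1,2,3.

Answer: R Y Y G

Derivation:
After move 1 (R'): R=RRRR U=WBWB F=GWGW D=YGYG B=YBYB
After move 2 (U): U=WWBB F=RRGW R=YBRR B=OOYB L=GWOO
After move 3 (F): F=GRWR U=WWOW R=BBBR D=RYYG L=GYOG
Query: D face = RYYG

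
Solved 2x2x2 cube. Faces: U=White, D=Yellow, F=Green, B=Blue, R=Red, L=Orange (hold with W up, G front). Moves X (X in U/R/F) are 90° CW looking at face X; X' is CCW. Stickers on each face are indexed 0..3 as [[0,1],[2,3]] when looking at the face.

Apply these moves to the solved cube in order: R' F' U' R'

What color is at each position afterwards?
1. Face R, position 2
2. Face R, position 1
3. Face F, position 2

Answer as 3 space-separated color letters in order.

After move 1 (R'): R=RRRR U=WBWB F=GWGW D=YGYG B=YBYB
After move 2 (F'): F=WWGG U=WBRR R=GRYR D=OOYG L=OBOW
After move 3 (U'): U=BRWR F=OBGG R=WWYR B=GRYB L=YBOW
After move 4 (R'): R=WRWY U=BYWG F=ORGR D=OBYG B=GROB
Query 1: R[2] = W
Query 2: R[1] = R
Query 3: F[2] = G

Answer: W R G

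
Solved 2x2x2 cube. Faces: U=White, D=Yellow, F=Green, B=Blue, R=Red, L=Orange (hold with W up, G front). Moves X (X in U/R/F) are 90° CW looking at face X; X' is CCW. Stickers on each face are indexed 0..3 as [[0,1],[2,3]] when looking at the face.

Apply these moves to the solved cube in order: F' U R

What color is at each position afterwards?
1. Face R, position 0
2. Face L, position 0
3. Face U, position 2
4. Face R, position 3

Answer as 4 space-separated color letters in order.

Answer: Y G R B

Derivation:
After move 1 (F'): F=GGGG U=WWRR R=YRYR D=OOYY L=OWOW
After move 2 (U): U=RWRW F=YRGG R=BBYR B=OWBB L=GGOW
After move 3 (R): R=YBRB U=RRRG F=YOGY D=OBYO B=WWWB
Query 1: R[0] = Y
Query 2: L[0] = G
Query 3: U[2] = R
Query 4: R[3] = B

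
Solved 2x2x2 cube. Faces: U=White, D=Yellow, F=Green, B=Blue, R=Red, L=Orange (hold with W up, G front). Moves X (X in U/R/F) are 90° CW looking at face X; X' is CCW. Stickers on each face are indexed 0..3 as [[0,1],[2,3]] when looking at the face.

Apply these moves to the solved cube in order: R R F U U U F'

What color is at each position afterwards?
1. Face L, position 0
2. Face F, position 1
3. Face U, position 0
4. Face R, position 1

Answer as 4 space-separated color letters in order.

Answer: G B Y G

Derivation:
After move 1 (R): R=RRRR U=WGWG F=GYGY D=YBYB B=WBWB
After move 2 (R): R=RRRR U=WYWY F=GBGB D=YWYW B=GBGB
After move 3 (F): F=GGBB U=WYOO R=WRYR D=RRYW L=OYOW
After move 4 (U): U=OWOY F=WRBB R=GBYR B=OYGB L=GGOW
After move 5 (U): U=OOYW F=GBBB R=OYYR B=GGGB L=WROW
After move 6 (U): U=YOWO F=OYBB R=GGYR B=WRGB L=GBOW
After move 7 (F'): F=YBOB U=YOGY R=RGRR D=BWYW L=GOOW
Query 1: L[0] = G
Query 2: F[1] = B
Query 3: U[0] = Y
Query 4: R[1] = G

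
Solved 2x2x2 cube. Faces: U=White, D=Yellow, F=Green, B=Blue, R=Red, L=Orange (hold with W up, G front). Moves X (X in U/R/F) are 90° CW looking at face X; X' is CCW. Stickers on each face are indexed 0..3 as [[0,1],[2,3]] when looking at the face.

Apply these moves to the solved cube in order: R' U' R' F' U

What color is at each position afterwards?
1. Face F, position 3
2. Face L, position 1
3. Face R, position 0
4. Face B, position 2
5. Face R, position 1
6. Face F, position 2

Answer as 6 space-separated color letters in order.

Answer: G W G G R O

Derivation:
After move 1 (R'): R=RRRR U=WBWB F=GWGW D=YGYG B=YBYB
After move 2 (U'): U=BBWW F=OOGW R=GWRR B=RRYB L=YBOO
After move 3 (R'): R=WRGR U=BYWR F=OBGW D=YOYW B=GRGB
After move 4 (F'): F=BWOG U=BYWG R=ORYR D=BOYW L=YROW
After move 5 (U): U=WBGY F=OROG R=GRYR B=YRGB L=BWOW
Query 1: F[3] = G
Query 2: L[1] = W
Query 3: R[0] = G
Query 4: B[2] = G
Query 5: R[1] = R
Query 6: F[2] = O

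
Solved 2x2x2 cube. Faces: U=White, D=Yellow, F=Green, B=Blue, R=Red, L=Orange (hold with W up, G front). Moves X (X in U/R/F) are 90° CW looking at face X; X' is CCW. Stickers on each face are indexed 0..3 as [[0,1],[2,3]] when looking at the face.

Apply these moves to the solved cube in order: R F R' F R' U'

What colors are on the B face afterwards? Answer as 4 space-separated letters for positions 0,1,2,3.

After move 1 (R): R=RRRR U=WGWG F=GYGY D=YBYB B=WBWB
After move 2 (F): F=GGYY U=WGOO R=WRGR D=RRYB L=OYOB
After move 3 (R'): R=RRWG U=WWOW F=GGYO D=RGYY B=BBRB
After move 4 (F): F=YGOG U=WWBY R=ORWG D=WRYY L=OROG
After move 5 (R'): R=RGOW U=WRBB F=YWOY D=WGYG B=YBRB
After move 6 (U'): U=RBWB F=OROY R=YWOW B=RGRB L=YBOG
Query: B face = RGRB

Answer: R G R B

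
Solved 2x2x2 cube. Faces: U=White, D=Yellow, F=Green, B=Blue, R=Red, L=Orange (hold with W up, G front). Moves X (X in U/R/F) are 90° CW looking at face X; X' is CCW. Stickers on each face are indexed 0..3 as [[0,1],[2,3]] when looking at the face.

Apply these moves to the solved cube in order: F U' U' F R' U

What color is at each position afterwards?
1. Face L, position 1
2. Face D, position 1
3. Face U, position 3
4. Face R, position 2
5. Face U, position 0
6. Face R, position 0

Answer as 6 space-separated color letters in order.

After move 1 (F): F=GGGG U=WWOO R=WRWR D=RRYY L=OYOY
After move 2 (U'): U=WOWO F=OYGG R=GGWR B=WRBB L=BBOY
After move 3 (U'): U=OOWW F=BBGG R=OYWR B=GGBB L=WROY
After move 4 (F): F=GBGB U=OOYR R=WYWR D=WOYY L=WROR
After move 5 (R'): R=YRWW U=OBYG F=GOGR D=WBYB B=YGOB
After move 6 (U): U=YOGB F=YRGR R=YGWW B=WROB L=GOOR
Query 1: L[1] = O
Query 2: D[1] = B
Query 3: U[3] = B
Query 4: R[2] = W
Query 5: U[0] = Y
Query 6: R[0] = Y

Answer: O B B W Y Y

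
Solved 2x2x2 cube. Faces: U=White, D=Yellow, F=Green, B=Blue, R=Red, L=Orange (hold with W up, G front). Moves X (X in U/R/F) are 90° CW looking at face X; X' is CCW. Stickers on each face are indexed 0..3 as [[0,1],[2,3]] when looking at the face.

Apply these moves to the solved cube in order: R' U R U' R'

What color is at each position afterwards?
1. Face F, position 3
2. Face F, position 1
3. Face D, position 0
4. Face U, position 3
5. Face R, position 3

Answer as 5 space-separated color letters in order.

After move 1 (R'): R=RRRR U=WBWB F=GWGW D=YGYG B=YBYB
After move 2 (U): U=WWBB F=RRGW R=YBRR B=OOYB L=GWOO
After move 3 (R): R=RYRB U=WRBW F=RGGG D=YYYO B=BOWB
After move 4 (U'): U=RWWB F=GWGG R=RGRB B=RYWB L=BOOO
After move 5 (R'): R=GBRR U=RWWR F=GWGB D=YWYG B=OYYB
Query 1: F[3] = B
Query 2: F[1] = W
Query 3: D[0] = Y
Query 4: U[3] = R
Query 5: R[3] = R

Answer: B W Y R R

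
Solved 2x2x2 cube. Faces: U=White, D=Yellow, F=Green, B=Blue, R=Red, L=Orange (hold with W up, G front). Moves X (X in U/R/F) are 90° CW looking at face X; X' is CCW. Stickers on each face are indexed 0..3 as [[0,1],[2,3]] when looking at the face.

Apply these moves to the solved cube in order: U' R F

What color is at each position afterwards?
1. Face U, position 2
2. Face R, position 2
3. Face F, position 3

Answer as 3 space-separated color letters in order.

Answer: O G Y

Derivation:
After move 1 (U'): U=WWWW F=OOGG R=GGRR B=RRBB L=BBOO
After move 2 (R): R=RGRG U=WOWG F=OYGY D=YBYR B=WRWB
After move 3 (F): F=GOYY U=WOOB R=WGGG D=RRYR L=BYOB
Query 1: U[2] = O
Query 2: R[2] = G
Query 3: F[3] = Y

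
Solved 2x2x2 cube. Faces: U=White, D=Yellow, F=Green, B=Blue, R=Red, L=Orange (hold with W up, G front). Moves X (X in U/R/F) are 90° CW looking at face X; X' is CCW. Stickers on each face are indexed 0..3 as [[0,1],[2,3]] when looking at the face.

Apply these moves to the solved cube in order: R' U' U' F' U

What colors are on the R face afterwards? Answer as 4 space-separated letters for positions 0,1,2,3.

After move 1 (R'): R=RRRR U=WBWB F=GWGW D=YGYG B=YBYB
After move 2 (U'): U=BBWW F=OOGW R=GWRR B=RRYB L=YBOO
After move 3 (U'): U=BWBW F=YBGW R=OORR B=GWYB L=RROO
After move 4 (F'): F=BWYG U=BWOR R=GOYR D=ROYG L=RWOB
After move 5 (U): U=OBRW F=GOYG R=GWYR B=RWYB L=BWOB
Query: R face = GWYR

Answer: G W Y R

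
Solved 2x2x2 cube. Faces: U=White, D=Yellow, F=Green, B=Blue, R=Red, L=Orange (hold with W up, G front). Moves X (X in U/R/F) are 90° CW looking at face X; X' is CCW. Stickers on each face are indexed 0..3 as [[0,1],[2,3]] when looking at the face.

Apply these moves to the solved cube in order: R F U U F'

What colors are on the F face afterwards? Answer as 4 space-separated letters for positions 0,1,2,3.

Answer: B Y W Y

Derivation:
After move 1 (R): R=RRRR U=WGWG F=GYGY D=YBYB B=WBWB
After move 2 (F): F=GGYY U=WGOO R=WRGR D=RRYB L=OYOB
After move 3 (U): U=OWOG F=WRYY R=WBGR B=OYWB L=GGOB
After move 4 (U): U=OOGW F=WBYY R=OYGR B=GGWB L=WROB
After move 5 (F'): F=BYWY U=OOOG R=RYRR D=RBYB L=WWOG
Query: F face = BYWY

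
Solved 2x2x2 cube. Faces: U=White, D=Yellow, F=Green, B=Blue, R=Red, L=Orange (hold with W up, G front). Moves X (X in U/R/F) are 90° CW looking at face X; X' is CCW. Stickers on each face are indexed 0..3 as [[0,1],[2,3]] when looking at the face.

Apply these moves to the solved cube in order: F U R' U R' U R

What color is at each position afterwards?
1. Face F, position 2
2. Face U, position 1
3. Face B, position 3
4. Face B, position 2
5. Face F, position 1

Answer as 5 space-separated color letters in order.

Answer: G W B O R

Derivation:
After move 1 (F): F=GGGG U=WWOO R=WRWR D=RRYY L=OYOY
After move 2 (U): U=OWOW F=WRGG R=BBWR B=OYBB L=GGOY
After move 3 (R'): R=BRBW U=OBOO F=WWGW D=RRYG B=YYRB
After move 4 (U): U=OOOB F=BRGW R=YYBW B=GGRB L=WWOY
After move 5 (R'): R=YWYB U=OROG F=BOGB D=RRYW B=GGRB
After move 6 (U): U=OOGR F=YWGB R=GGYB B=WWRB L=BOOY
After move 7 (R): R=YGBG U=OWGB F=YRGW D=RRYW B=RWOB
Query 1: F[2] = G
Query 2: U[1] = W
Query 3: B[3] = B
Query 4: B[2] = O
Query 5: F[1] = R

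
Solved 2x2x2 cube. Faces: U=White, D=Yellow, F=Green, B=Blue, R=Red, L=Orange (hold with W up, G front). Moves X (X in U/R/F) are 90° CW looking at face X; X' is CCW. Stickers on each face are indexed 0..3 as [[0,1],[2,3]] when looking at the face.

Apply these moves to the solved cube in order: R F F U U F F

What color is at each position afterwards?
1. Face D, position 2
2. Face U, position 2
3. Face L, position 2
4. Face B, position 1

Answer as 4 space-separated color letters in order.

Answer: Y W O G

Derivation:
After move 1 (R): R=RRRR U=WGWG F=GYGY D=YBYB B=WBWB
After move 2 (F): F=GGYY U=WGOO R=WRGR D=RRYB L=OYOB
After move 3 (F): F=YGYG U=WGBY R=OROR D=GWYB L=OROR
After move 4 (U): U=BWYG F=ORYG R=WBOR B=ORWB L=YGOR
After move 5 (U): U=YBGW F=WBYG R=OROR B=YGWB L=OROR
After move 6 (F): F=YWGB U=YBRR R=GRWR D=OOYB L=OGOW
After move 7 (F): F=GYBW U=YBWG R=RRRR D=WGYB L=OOOO
Query 1: D[2] = Y
Query 2: U[2] = W
Query 3: L[2] = O
Query 4: B[1] = G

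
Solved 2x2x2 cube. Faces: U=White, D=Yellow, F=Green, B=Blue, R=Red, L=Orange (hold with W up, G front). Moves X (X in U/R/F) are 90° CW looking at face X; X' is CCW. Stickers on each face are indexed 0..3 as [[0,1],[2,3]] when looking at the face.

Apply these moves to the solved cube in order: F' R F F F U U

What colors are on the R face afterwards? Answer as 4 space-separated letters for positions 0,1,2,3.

After move 1 (F'): F=GGGG U=WWRR R=YRYR D=OOYY L=OWOW
After move 2 (R): R=YYRR U=WGRG F=GOGY D=OBYB B=RBWB
After move 3 (F): F=GGYO U=WGWW R=RYGR D=RYYB L=OOOB
After move 4 (F): F=YGOG U=WGBO R=WYWR D=GRYB L=OROY
After move 5 (F): F=OYGG U=WGYR R=BYOR D=WWYB L=OGOR
After move 6 (U): U=YWRG F=BYGG R=RBOR B=OGWB L=OYOR
After move 7 (U): U=RYGW F=RBGG R=OGOR B=OYWB L=BYOR
Query: R face = OGOR

Answer: O G O R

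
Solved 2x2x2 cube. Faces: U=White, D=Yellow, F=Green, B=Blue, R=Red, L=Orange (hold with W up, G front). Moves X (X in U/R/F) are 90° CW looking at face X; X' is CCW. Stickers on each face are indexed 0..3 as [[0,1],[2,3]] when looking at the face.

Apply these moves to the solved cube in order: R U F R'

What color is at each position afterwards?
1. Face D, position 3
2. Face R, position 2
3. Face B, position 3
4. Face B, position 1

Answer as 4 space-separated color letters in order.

Answer: R G B O

Derivation:
After move 1 (R): R=RRRR U=WGWG F=GYGY D=YBYB B=WBWB
After move 2 (U): U=WWGG F=RRGY R=WBRR B=OOWB L=GYOO
After move 3 (F): F=GRYR U=WWOY R=GBGR D=RWYB L=GYOB
After move 4 (R'): R=BRGG U=WWOO F=GWYY D=RRYR B=BOWB
Query 1: D[3] = R
Query 2: R[2] = G
Query 3: B[3] = B
Query 4: B[1] = O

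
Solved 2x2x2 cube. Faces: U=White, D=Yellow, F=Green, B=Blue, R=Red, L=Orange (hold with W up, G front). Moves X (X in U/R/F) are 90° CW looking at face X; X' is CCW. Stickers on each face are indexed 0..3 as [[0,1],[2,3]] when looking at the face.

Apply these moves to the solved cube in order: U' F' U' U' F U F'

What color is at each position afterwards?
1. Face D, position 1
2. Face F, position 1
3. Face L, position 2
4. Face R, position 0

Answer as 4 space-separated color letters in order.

Answer: O R O B

Derivation:
After move 1 (U'): U=WWWW F=OOGG R=GGRR B=RRBB L=BBOO
After move 2 (F'): F=OGOG U=WWGR R=YGYR D=BOYY L=BWOW
After move 3 (U'): U=WRWG F=BWOG R=OGYR B=YGBB L=RROW
After move 4 (U'): U=RGWW F=RROG R=BWYR B=OGBB L=YGOW
After move 5 (F): F=ORGR U=RGWG R=WWWR D=YBYY L=YBOO
After move 6 (U): U=WRGG F=WWGR R=OGWR B=YBBB L=OROO
After move 7 (F'): F=WRWG U=WROW R=BGYR D=ROYY L=OGOG
Query 1: D[1] = O
Query 2: F[1] = R
Query 3: L[2] = O
Query 4: R[0] = B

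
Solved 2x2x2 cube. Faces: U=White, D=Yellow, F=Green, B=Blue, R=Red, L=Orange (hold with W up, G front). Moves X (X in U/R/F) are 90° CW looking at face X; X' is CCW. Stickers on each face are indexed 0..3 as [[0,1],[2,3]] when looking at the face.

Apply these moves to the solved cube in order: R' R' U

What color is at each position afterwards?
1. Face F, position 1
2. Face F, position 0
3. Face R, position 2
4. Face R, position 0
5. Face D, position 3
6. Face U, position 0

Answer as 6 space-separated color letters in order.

After move 1 (R'): R=RRRR U=WBWB F=GWGW D=YGYG B=YBYB
After move 2 (R'): R=RRRR U=WYWY F=GBGB D=YWYW B=GBGB
After move 3 (U): U=WWYY F=RRGB R=GBRR B=OOGB L=GBOO
Query 1: F[1] = R
Query 2: F[0] = R
Query 3: R[2] = R
Query 4: R[0] = G
Query 5: D[3] = W
Query 6: U[0] = W

Answer: R R R G W W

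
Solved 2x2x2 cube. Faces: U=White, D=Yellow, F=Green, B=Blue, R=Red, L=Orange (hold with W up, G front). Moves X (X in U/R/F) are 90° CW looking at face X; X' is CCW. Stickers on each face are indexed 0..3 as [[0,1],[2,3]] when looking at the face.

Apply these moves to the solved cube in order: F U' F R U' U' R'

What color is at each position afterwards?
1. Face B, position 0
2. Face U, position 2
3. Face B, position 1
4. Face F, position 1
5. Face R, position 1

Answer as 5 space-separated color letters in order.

After move 1 (F): F=GGGG U=WWOO R=WRWR D=RRYY L=OYOY
After move 2 (U'): U=WOWO F=OYGG R=GGWR B=WRBB L=BBOY
After move 3 (F): F=GOGY U=WOYB R=WGOR D=WGYY L=BROR
After move 4 (R): R=OWRG U=WOYY F=GGGY D=WBYW B=BROB
After move 5 (U'): U=OYWY F=BRGY R=GGRG B=OWOB L=BROR
After move 6 (U'): U=YYOW F=BRGY R=BRRG B=GGOB L=OWOR
After move 7 (R'): R=RGBR U=YOOG F=BYGW D=WRYY B=WGBB
Query 1: B[0] = W
Query 2: U[2] = O
Query 3: B[1] = G
Query 4: F[1] = Y
Query 5: R[1] = G

Answer: W O G Y G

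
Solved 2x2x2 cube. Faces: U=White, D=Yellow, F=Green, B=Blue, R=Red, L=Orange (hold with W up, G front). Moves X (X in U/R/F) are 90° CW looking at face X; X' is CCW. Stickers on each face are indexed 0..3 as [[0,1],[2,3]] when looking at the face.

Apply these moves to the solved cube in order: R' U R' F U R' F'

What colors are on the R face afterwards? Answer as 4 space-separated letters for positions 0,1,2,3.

After move 1 (R'): R=RRRR U=WBWB F=GWGW D=YGYG B=YBYB
After move 2 (U): U=WWBB F=RRGW R=YBRR B=OOYB L=GWOO
After move 3 (R'): R=BRYR U=WYBO F=RWGB D=YRYW B=GOGB
After move 4 (F): F=GRBW U=WYOW R=BROR D=YBYW L=GYOR
After move 5 (U): U=OWWY F=BRBW R=GOOR B=GYGB L=GROR
After move 6 (R'): R=ORGO U=OGWG F=BWBY D=YRYW B=WYBB
After move 7 (F'): F=WYBB U=OGOG R=RRYO D=RRYW L=GGOW
Query: R face = RRYO

Answer: R R Y O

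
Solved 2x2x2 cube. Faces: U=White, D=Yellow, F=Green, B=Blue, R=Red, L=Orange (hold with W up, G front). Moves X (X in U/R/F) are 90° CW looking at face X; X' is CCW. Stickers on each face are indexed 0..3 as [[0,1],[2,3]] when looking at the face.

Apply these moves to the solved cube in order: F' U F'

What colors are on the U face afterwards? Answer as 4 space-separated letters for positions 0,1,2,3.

After move 1 (F'): F=GGGG U=WWRR R=YRYR D=OOYY L=OWOW
After move 2 (U): U=RWRW F=YRGG R=BBYR B=OWBB L=GGOW
After move 3 (F'): F=RGYG U=RWBY R=OBOR D=GWYY L=GWOR
Query: U face = RWBY

Answer: R W B Y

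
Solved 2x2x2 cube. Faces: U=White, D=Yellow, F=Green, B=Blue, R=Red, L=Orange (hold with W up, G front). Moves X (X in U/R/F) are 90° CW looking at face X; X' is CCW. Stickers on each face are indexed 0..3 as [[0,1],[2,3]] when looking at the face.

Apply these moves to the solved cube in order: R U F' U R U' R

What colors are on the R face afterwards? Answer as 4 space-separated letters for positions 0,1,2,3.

Answer: R B O O

Derivation:
After move 1 (R): R=RRRR U=WGWG F=GYGY D=YBYB B=WBWB
After move 2 (U): U=WWGG F=RRGY R=WBRR B=OOWB L=GYOO
After move 3 (F'): F=RYRG U=WWWR R=BBYR D=YOYB L=GGOG
After move 4 (U): U=WWRW F=BBRG R=OOYR B=GGWB L=RYOG
After move 5 (R): R=YORO U=WBRG F=BORB D=YWYG B=WGWB
After move 6 (U'): U=BGWR F=RYRB R=BORO B=YOWB L=WGOG
After move 7 (R): R=RBOO U=BYWB F=RWRG D=YWYY B=ROGB
Query: R face = RBOO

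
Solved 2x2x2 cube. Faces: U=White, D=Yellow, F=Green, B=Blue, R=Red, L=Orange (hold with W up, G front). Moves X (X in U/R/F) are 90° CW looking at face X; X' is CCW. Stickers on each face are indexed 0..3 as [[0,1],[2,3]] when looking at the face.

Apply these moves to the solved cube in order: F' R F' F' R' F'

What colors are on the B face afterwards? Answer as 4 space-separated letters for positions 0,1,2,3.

After move 1 (F'): F=GGGG U=WWRR R=YRYR D=OOYY L=OWOW
After move 2 (R): R=YYRR U=WGRG F=GOGY D=OBYB B=RBWB
After move 3 (F'): F=OYGG U=WGYR R=BYOR D=WWYB L=OGOR
After move 4 (F'): F=YGOG U=WGBO R=WYWR D=GRYB L=OROY
After move 5 (R'): R=YRWW U=WWBR F=YGOO D=GGYG B=BBRB
After move 6 (F'): F=GOYO U=WWYW R=GRGW D=RYYG L=OROB
Query: B face = BBRB

Answer: B B R B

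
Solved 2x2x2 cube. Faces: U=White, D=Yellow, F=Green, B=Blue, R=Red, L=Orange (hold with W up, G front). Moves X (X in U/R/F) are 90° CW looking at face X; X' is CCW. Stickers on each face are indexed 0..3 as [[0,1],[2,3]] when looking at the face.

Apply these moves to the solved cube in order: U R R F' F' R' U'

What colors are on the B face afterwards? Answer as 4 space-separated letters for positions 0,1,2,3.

After move 1 (U): U=WWWW F=RRGG R=BBRR B=OOBB L=GGOO
After move 2 (R): R=RBRB U=WRWG F=RYGY D=YBYO B=WOWB
After move 3 (R): R=RRBB U=WYWY F=RBGO D=YWYW B=GORB
After move 4 (F'): F=BORG U=WYRB R=WRYB D=GOYW L=GYOW
After move 5 (F'): F=OGBR U=WYWY R=ORGB D=YWYW L=GBOR
After move 6 (R'): R=RBOG U=WRWG F=OYBY D=YGYR B=WOWB
After move 7 (U'): U=RGWW F=GBBY R=OYOG B=RBWB L=WOOR
Query: B face = RBWB

Answer: R B W B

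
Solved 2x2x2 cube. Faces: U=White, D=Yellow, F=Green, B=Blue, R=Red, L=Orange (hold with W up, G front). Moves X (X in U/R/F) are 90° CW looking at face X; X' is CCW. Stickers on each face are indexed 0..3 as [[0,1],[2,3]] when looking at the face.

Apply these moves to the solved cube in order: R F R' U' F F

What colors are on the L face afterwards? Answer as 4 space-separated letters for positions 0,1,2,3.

After move 1 (R): R=RRRR U=WGWG F=GYGY D=YBYB B=WBWB
After move 2 (F): F=GGYY U=WGOO R=WRGR D=RRYB L=OYOB
After move 3 (R'): R=RRWG U=WWOW F=GGYO D=RGYY B=BBRB
After move 4 (U'): U=WWWO F=OYYO R=GGWG B=RRRB L=BBOB
After move 5 (F): F=YOOY U=WWBB R=WGOG D=WGYY L=BROG
After move 6 (F): F=OYYO U=WWGR R=BGBG D=OWYY L=BWOG
Query: L face = BWOG

Answer: B W O G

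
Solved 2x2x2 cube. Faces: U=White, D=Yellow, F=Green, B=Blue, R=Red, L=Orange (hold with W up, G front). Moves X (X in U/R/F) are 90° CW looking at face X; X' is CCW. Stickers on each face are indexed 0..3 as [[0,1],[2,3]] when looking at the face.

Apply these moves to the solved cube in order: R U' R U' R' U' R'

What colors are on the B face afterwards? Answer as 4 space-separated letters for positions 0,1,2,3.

After move 1 (R): R=RRRR U=WGWG F=GYGY D=YBYB B=WBWB
After move 2 (U'): U=GGWW F=OOGY R=GYRR B=RRWB L=WBOO
After move 3 (R): R=RGRY U=GOWY F=OBGB D=YWYR B=WRGB
After move 4 (U'): U=OYGW F=WBGB R=OBRY B=RGGB L=WROO
After move 5 (R'): R=BYOR U=OGGR F=WYGW D=YBYB B=RGWB
After move 6 (U'): U=GROG F=WRGW R=WYOR B=BYWB L=RGOO
After move 7 (R'): R=YRWO U=GWOB F=WRGG D=YRYW B=BYBB
Query: B face = BYBB

Answer: B Y B B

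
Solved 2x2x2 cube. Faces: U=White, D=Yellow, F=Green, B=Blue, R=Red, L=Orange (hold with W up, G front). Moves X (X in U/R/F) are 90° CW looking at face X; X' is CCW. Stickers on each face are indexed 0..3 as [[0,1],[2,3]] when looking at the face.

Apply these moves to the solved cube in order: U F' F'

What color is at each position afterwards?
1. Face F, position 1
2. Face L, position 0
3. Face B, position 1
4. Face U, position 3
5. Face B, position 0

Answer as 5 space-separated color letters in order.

Answer: G G O Y O

Derivation:
After move 1 (U): U=WWWW F=RRGG R=BBRR B=OOBB L=GGOO
After move 2 (F'): F=RGRG U=WWBR R=YBYR D=GOYY L=GWOW
After move 3 (F'): F=GGRR U=WWYY R=OBGR D=WWYY L=GROB
Query 1: F[1] = G
Query 2: L[0] = G
Query 3: B[1] = O
Query 4: U[3] = Y
Query 5: B[0] = O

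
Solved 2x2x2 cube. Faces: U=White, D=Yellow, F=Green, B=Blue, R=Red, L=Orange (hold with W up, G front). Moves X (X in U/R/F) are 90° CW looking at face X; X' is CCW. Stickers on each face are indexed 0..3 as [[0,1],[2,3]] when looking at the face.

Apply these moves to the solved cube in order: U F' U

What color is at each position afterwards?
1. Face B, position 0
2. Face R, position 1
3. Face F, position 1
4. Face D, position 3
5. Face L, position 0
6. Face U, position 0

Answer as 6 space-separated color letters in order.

Answer: G O B Y R B

Derivation:
After move 1 (U): U=WWWW F=RRGG R=BBRR B=OOBB L=GGOO
After move 2 (F'): F=RGRG U=WWBR R=YBYR D=GOYY L=GWOW
After move 3 (U): U=BWRW F=YBRG R=OOYR B=GWBB L=RGOW
Query 1: B[0] = G
Query 2: R[1] = O
Query 3: F[1] = B
Query 4: D[3] = Y
Query 5: L[0] = R
Query 6: U[0] = B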